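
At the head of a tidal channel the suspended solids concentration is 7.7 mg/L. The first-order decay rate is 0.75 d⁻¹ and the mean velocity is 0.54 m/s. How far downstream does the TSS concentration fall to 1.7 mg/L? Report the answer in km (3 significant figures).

From C = C₀·e^(−kt), t = ln(C₀/C)/k = ln(7.7/1.7)/0.75 = 1.511/0.75 = 2.014 d.
Distance = v·t = 0.54 m/s × 1.74e+05 s = 9.397e+04 m = 93.97 km.

94.0 km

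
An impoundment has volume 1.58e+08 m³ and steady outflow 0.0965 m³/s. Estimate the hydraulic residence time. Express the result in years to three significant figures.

51.9 yr

Q = 0.0965 m³/s × 3.156e+07 s/yr = 3.045e+06 m³/yr.
Hydraulic residence time τ = V/Q = 1.58e+08/3.045e+06 = 51.88 yr.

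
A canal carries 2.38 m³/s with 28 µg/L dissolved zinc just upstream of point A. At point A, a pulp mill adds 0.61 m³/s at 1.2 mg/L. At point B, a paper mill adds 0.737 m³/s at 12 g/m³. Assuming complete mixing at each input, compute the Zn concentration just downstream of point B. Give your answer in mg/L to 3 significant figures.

28 µg/L = 0.028 mg/L.
After input A: C = (2.38·0.028 + 0.61·1.2) / 2.99 = 0.2671 mg/L.
After input B: C = (2.99·0.2671 + 0.737·12) / 3.727 = 2.587 mg/L.

2.59 mg/L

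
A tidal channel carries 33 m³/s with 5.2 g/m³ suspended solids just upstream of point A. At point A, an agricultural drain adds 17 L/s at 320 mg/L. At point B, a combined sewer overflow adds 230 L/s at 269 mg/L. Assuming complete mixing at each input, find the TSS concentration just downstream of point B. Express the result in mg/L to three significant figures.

7.19 mg/L

17 L/s = 0.017 m³/s.
After input A: C = (33·5.2 + 0.017·320) / 33.02 = 5.362 mg/L.
230 L/s = 0.23 m³/s.
After input B: C = (33.02·5.362 + 0.23·269) / 33.25 = 7.186 mg/L.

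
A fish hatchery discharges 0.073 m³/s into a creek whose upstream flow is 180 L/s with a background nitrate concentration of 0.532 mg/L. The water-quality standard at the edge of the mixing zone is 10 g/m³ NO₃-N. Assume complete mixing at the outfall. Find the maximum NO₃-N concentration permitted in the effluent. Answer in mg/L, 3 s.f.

180 L/s = 0.18 m³/s.
Mass balance: 10·0.253 = 0.073·Cₑ + 0.18·0.532.
Cₑ = (2.53 − 0.09576) / 0.073 = 33.35 mg/L.

33.3 mg/L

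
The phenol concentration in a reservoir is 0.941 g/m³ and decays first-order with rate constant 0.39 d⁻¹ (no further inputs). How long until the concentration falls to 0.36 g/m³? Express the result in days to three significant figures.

2.46 d

t = ln(C₀/C)/k = ln(0.941/0.36)/0.39 = 0.9608/0.39 = 2.464 d.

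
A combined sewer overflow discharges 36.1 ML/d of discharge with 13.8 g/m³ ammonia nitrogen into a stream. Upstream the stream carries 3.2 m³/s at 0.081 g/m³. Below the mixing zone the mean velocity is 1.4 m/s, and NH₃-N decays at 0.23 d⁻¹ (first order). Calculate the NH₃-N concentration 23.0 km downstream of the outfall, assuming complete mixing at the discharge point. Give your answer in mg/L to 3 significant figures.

36.1 ML/d = 0.4178 m³/s.
After complete mixing, C₀ = (0.4178·13.8 + 3.2·0.081) / 3.618 = 1.665 mg/L.
Travel time t = 2.3e+04 m / 1.4 m/s = 1.643e+04 s = 0.1901 d.
C = 1.665·exp(−0.23·0.1901) = 1.665·0.9572 = 1.594 mg/L.

1.59 mg/L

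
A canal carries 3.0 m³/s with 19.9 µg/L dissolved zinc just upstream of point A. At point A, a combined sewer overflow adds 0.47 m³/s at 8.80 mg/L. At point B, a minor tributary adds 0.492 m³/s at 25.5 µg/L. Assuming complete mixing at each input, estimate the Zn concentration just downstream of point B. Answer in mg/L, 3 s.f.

19.9 µg/L = 0.0199 mg/L.
After input A: C = (3·0.0199 + 0.47·8.8) / 3.47 = 1.209 mg/L.
25.5 µg/L = 0.0255 mg/L.
After input B: C = (3.47·1.209 + 0.492·0.0255) / 3.962 = 1.062 mg/L.

1.06 mg/L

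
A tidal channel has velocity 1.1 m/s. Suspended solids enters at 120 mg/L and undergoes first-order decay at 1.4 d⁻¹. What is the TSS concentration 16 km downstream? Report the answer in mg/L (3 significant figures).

94.8 mg/L

Travel time t = 16 km / 1.1 m/s = 1.6e+04/1.1 = 1.455e+04 s = 0.1684 d.
First-order decay: C = 120·exp(−1.4·0.1684) = 120·0.79 = 94.8 mg/L.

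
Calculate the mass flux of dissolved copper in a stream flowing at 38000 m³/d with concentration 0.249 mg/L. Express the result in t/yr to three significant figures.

38000 m³/d = 0.4398 m³/s.
Mass flux = Q·C = 0.4398 m³/s × 0.249 g/m³ = 0.1095 g/s.
= 0.1095 g/s × 31.56 = 3.456 t/yr.

3.46 t/yr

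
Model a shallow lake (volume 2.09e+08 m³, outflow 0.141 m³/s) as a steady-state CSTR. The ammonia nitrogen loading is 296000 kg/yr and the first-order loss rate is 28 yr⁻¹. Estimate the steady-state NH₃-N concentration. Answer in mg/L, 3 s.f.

Outflow Q = 0.141 m³/s × 3.156e+07 s/yr = 4.45e+06 m³/yr.
Steady-state CSTR mass balance: W = Q·C + k·V·C, so C = W/(Q + kV).
Q + kV = 4.45e+06 + 28·2.09e+08 = 5.856e+09 m³/yr.
C = 296000/5.856e+09 = 5.054e-05 kg/m³ = 0.05054 mg/L.

0.0505 mg/L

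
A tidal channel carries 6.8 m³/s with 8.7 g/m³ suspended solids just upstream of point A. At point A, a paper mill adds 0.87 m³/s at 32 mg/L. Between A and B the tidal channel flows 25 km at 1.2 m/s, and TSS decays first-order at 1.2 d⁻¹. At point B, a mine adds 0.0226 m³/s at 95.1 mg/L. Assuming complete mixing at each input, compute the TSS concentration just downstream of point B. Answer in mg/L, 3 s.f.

8.75 mg/L

After input A: C = (6.8·8.7 + 0.87·32) / 7.67 = 11.34 mg/L.
Over the 25 km reach to input B (t = 2.083e+04 s = 0.2411 d), decay gives C = 11.34·exp(−1.2·0.2411) = 8.493 mg/L.
After input B: C = (7.67·8.493 + 0.0226·95.1) / 7.693 = 8.747 mg/L.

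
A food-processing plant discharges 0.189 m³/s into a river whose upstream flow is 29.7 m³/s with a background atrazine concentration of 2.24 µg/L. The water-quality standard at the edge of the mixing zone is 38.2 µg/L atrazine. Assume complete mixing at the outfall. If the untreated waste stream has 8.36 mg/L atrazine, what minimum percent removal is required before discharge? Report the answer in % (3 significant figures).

2.24 µg/L = 0.00224 mg/L.
38.2 µg/L = 0.0382 mg/L.
Mass balance: 0.0382·29.89 = 0.189·Cₑ + 29.7·0.00224.
Cₑ = (1.142 − 0.06653) / 0.189 = 5.689 mg/L.
Required removal = 1 − 5.689/8.36 = 31.95 %.

31.9 %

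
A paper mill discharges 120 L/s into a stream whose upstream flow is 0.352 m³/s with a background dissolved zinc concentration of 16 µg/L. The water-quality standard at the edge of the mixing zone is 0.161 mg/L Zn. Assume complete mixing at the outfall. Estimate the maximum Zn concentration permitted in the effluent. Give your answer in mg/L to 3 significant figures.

120 L/s = 0.12 m³/s.
16 µg/L = 0.016 mg/L.
Mass balance: 0.161·0.472 = 0.12·Cₑ + 0.352·0.016.
Cₑ = (0.07599 − 0.005632) / 0.12 = 0.5863 mg/L.

0.586 mg/L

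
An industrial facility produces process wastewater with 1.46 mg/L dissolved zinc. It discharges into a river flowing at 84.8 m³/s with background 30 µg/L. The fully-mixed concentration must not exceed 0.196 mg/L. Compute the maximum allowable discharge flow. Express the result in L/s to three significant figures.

11100 L/s

30 µg/L = 0.03 mg/L.
Mass balance at complete mixing: C_std·(Q_w + Q_r) = Q_w·C_e + Q_r·C_b.
Rearranging, Q_w = Q_r·(C_std − C_b)/(C_e − C_std) = 84.8·(0.196 − 0.03) / (1.46 − 0.196) = 11.14 m³/s.
= 1.114e+04 L/s.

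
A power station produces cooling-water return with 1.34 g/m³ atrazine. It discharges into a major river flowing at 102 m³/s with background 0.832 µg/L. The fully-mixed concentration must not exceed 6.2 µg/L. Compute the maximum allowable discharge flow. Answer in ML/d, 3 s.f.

35.5 ML/d

0.832 µg/L = 0.000832 mg/L.
6.2 µg/L = 0.0062 mg/L.
Mass balance at complete mixing: C_std·(Q_w + Q_r) = Q_w·C_e + Q_r·C_b.
Rearranging, Q_w = Q_r·(C_std − C_b)/(C_e − C_std) = 102·(0.0062 − 0.000832) / (1.34 − 0.0062) = 0.4105 m³/s.
= 35.47 ML/d.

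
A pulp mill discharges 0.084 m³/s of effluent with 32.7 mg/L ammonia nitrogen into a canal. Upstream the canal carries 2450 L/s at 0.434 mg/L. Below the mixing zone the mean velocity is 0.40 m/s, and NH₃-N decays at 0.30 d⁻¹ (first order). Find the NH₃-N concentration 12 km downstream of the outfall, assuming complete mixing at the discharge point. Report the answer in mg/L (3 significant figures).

2450 L/s = 2.45 m³/s.
After complete mixing, C₀ = (0.084·32.7 + 2.45·0.434) / 2.534 = 1.504 mg/L.
Travel time t = 1.2e+04 m / 0.40 m/s = 3e+04 s = 0.3472 d.
C = 1.504·exp(−0.30·0.3472) = 1.504·0.9011 = 1.355 mg/L.

1.35 mg/L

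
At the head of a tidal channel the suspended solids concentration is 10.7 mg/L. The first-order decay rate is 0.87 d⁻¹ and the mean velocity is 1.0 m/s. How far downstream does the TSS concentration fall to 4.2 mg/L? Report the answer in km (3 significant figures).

92.9 km

From C = C₀·e^(−kt), t = ln(C₀/C)/k = ln(10.7/4.2)/0.87 = 0.9352/0.87 = 1.075 d.
Distance = v·t = 1.0 m/s × 9.287e+04 s = 9.287e+04 m = 92.87 km.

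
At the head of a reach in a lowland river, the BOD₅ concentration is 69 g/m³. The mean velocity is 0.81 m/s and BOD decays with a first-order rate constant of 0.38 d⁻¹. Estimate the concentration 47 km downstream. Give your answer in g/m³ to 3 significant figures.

53.5 g/m³

Travel time t = 47 km / 0.81 m/s = 4.7e+04/0.81 = 5.802e+04 s = 0.6716 d.
First-order decay: C = 69·exp(−0.38·0.6716) = 69·0.7748 = 53.46 g/m³.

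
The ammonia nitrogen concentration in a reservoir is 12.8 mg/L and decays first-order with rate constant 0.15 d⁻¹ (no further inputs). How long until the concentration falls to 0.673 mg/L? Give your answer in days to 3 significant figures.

t = ln(C₀/C)/k = ln(12.8/0.673)/0.15 = 2.945/0.15 = 19.64 d.

19.6 d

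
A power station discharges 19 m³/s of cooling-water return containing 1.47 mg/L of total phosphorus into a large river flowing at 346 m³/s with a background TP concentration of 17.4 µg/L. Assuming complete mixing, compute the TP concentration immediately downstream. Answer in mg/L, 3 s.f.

0.0930 mg/L

17.4 µg/L = 0.0174 mg/L.
Flow-weighted mixing gives C = (19·1.47 + 346·0.0174) / (19 + 346) = 33.95/365 = 0.09301 mg/L.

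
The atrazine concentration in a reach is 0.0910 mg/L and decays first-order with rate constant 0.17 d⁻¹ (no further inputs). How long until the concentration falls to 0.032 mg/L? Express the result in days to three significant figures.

6.15 d

t = ln(C₀/C)/k = ln(0.0910/0.032)/0.17 = 1.045/0.17 = 6.148 d.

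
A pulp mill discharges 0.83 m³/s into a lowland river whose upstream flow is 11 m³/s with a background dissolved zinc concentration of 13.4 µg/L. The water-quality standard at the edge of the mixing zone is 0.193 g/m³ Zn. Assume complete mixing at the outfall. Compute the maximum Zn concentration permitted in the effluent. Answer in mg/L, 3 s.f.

2.57 mg/L

13.4 µg/L = 0.0134 mg/L.
Mass balance: 0.193·11.83 = 0.83·Cₑ + 11·0.0134.
Cₑ = (2.283 − 0.1474) / 0.83 = 2.573 mg/L.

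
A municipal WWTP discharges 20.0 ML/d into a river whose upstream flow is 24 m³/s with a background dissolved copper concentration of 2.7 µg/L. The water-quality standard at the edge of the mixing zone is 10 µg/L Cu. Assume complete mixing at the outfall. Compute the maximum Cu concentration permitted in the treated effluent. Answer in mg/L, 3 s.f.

0.767 mg/L

20.0 ML/d = 0.2315 m³/s.
2.7 µg/L = 0.0027 mg/L.
10 µg/L = 0.01 mg/L.
Mass balance: 0.01·24.23 = 0.2315·Cₑ + 24·0.0027.
Cₑ = (0.2423 − 0.0648) / 0.2315 = 0.7669 mg/L.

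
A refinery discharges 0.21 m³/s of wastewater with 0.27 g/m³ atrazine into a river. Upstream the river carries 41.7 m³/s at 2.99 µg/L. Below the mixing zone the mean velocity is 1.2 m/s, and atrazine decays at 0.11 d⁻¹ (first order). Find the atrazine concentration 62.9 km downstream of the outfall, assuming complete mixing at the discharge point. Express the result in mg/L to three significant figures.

0.00405 mg/L

2.99 µg/L = 0.00299 mg/L.
After complete mixing, C₀ = (0.21·0.27 + 41.7·0.00299) / 41.91 = 0.004328 mg/L.
Travel time t = 6.29e+04 m / 1.2 m/s = 5.242e+04 s = 0.6067 d.
C = 0.004328·exp(−0.11·0.6067) = 0.004328·0.9354 = 0.004049 mg/L.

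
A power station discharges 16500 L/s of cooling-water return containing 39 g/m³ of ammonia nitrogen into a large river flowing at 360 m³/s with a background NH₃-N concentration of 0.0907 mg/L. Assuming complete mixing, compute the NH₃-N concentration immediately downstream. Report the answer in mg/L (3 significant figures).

16500 L/s = 16.5 m³/s.
By mass balance at complete mixing, C = (16.5·39 + 360·0.0907) / (16.5 + 360) = 676.2/376.5 = 1.796 mg/L.

1.80 mg/L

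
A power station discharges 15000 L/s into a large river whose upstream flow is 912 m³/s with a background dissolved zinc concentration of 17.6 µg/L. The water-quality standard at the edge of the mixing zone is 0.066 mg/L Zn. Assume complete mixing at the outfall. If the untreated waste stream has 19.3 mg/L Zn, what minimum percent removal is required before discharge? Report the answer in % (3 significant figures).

15000 L/s = 15 m³/s.
17.6 µg/L = 0.0176 mg/L.
Mass balance: 0.066·927 = 15·Cₑ + 912·0.0176.
Cₑ = (61.18 − 16.05) / 15 = 3.009 mg/L.
Required removal = 1 − 3.009/19.3 = 84.41 %.

84.4 %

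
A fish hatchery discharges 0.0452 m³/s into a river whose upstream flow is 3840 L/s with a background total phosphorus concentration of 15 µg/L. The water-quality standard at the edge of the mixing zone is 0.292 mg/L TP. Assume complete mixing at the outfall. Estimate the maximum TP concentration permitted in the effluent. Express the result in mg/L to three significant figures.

23.8 mg/L

3840 L/s = 3.84 m³/s.
15 µg/L = 0.015 mg/L.
Mass balance: 0.292·3.885 = 0.0452·Cₑ + 3.84·0.015.
Cₑ = (1.134 − 0.0576) / 0.0452 = 23.82 mg/L.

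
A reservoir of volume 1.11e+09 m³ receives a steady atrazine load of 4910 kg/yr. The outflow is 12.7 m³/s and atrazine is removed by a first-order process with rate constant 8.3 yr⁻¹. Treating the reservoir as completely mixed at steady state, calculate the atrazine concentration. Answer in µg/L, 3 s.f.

0.511 µg/L

Outflow Q = 12.7 m³/s × 3.156e+07 s/yr = 4.008e+08 m³/yr.
Steady-state CSTR mass balance: W = Q·C + k·V·C, so C = W/(Q + kV).
Q + kV = 4.008e+08 + 8.3·1.11e+09 = 9.614e+09 m³/yr.
C = 4910/9.614e+09 = 5.107e-07 kg/m³ = 0.0005107 mg/L = 0.5107 µg/L.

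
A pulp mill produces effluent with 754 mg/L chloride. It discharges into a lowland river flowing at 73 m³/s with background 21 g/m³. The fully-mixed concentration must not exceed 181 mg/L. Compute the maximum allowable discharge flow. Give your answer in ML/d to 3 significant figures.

1760 ML/d

Mass balance at complete mixing: C_std·(Q_w + Q_r) = Q_w·C_e + Q_r·C_b.
Rearranging, Q_w = Q_r·(C_std − C_b)/(C_e − C_std) = 73·(181 − 21) / (754 − 181) = 20.38 m³/s.
= 1761 ML/d.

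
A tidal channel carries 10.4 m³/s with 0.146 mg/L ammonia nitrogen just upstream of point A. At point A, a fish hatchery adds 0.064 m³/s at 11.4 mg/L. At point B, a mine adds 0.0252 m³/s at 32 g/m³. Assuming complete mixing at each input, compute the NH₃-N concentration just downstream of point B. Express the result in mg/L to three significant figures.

After input A: C = (10.4·0.146 + 0.064·11.4) / 10.46 = 0.2148 mg/L.
After input B: C = (10.46·0.2148 + 0.0252·32) / 10.49 = 0.2912 mg/L.

0.291 mg/L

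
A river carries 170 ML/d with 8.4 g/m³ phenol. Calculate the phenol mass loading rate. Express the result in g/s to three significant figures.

170 ML/d = 1.968 m³/s.
Mass flux = Q·C = 1.968 m³/s × 8.4 g/m³ = 16.53 g/s.

16.5 g/s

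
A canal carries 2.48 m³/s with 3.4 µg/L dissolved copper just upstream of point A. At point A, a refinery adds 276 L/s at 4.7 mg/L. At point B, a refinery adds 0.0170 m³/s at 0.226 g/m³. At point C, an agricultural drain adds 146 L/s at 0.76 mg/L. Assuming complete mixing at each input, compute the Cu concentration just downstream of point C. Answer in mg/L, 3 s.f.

0.487 mg/L

3.4 µg/L = 0.0034 mg/L.
276 L/s = 0.276 m³/s.
After input A: C = (2.48·0.0034 + 0.276·4.7) / 2.756 = 0.4737 mg/L.
After input B: C = (2.756·0.4737 + 0.017·0.226) / 2.773 = 0.4722 mg/L.
146 L/s = 0.146 m³/s.
After input C: C = (2.773·0.4722 + 0.146·0.76) / 2.919 = 0.4866 mg/L.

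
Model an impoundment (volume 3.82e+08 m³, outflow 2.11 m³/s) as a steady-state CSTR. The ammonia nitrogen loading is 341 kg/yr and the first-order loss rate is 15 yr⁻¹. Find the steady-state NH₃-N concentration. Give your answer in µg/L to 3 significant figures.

0.0588 µg/L

Outflow Q = 2.11 m³/s × 3.156e+07 s/yr = 6.659e+07 m³/yr.
Steady-state CSTR mass balance: W = Q·C + k·V·C, so C = W/(Q + kV).
Q + kV = 6.659e+07 + 15·3.82e+08 = 5.797e+09 m³/yr.
C = 341/5.797e+09 = 5.883e-08 kg/m³ = 5.883e-05 mg/L = 0.05883 µg/L.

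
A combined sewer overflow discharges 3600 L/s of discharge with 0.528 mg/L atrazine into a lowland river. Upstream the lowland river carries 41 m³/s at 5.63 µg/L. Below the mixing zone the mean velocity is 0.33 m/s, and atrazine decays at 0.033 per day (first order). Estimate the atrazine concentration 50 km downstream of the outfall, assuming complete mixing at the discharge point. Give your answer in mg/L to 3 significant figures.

0.0451 mg/L

3600 L/s = 3.6 m³/s.
5.63 µg/L = 0.00563 mg/L.
After complete mixing, C₀ = (3.6·0.528 + 41·0.00563) / 44.6 = 0.04779 mg/L.
Travel time t = 5e+04 m / 0.33 m/s = 1.515e+05 s = 1.754 d.
C = 0.04779·exp(−0.033·1.754) = 0.04779·0.9438 = 0.04511 mg/L.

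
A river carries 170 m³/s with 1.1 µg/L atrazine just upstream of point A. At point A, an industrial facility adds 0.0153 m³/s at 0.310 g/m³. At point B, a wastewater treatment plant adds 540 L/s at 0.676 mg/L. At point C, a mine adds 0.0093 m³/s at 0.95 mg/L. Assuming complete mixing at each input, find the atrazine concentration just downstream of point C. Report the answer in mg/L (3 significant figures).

0.00332 mg/L

1.1 µg/L = 0.0011 mg/L.
After input A: C = (170·0.0011 + 0.0153·0.31) / 170 = 0.001128 mg/L.
540 L/s = 0.54 m³/s.
After input B: C = (170·0.001128 + 0.54·0.676) / 170.6 = 0.003265 mg/L.
After input C: C = (170.6·0.003265 + 0.0093·0.95) / 170.6 = 0.003316 mg/L.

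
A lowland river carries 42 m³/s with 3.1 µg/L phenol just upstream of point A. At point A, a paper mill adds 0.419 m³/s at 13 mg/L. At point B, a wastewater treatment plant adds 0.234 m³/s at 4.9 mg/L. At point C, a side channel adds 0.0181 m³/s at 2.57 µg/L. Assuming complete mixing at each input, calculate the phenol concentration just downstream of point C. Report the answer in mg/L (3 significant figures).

0.158 mg/L

3.1 µg/L = 0.0031 mg/L.
After input A: C = (42·0.0031 + 0.419·13) / 42.42 = 0.1315 mg/L.
After input B: C = (42.42·0.1315 + 0.234·4.9) / 42.65 = 0.1576 mg/L.
2.57 µg/L = 0.00257 mg/L.
After input C: C = (42.65·0.1576 + 0.0181·0.00257) / 42.67 = 0.1576 mg/L.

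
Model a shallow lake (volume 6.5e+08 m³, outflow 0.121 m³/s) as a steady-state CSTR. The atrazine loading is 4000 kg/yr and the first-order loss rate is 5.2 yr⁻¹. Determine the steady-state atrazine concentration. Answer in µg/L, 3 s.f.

1.18 µg/L

Outflow Q = 0.121 m³/s × 3.156e+07 s/yr = 3.818e+06 m³/yr.
Steady-state CSTR mass balance: W = Q·C + k·V·C, so C = W/(Q + kV).
Q + kV = 3.818e+06 + 5.2·6.5e+08 = 3.384e+09 m³/yr.
C = 4000/3.384e+09 = 1.182e-06 kg/m³ = 0.001182 mg/L = 1.182 µg/L.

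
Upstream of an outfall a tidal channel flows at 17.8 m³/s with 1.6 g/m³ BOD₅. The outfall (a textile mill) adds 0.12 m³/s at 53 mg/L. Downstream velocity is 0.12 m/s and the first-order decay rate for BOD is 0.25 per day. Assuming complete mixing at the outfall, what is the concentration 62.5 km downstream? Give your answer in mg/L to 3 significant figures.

0.431 mg/L

After complete mixing, C₀ = (0.12·53 + 17.8·1.6) / 17.92 = 1.944 mg/L.
Travel time t = 6.25e+04 m / 0.12 m/s = 5.208e+05 s = 6.028 d.
C = 1.944·exp(−0.25·6.028) = 1.944·0.2216 = 0.4308 mg/L.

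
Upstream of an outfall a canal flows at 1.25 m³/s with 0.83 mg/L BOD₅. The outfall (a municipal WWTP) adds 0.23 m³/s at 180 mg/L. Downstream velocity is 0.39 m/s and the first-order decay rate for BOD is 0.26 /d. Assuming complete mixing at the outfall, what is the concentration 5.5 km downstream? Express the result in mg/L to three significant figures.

27.5 mg/L

After complete mixing, C₀ = (0.23·180 + 1.25·0.83) / 1.48 = 28.67 mg/L.
Travel time t = 5500 m / 0.39 m/s = 1.41e+04 s = 0.1632 d.
C = 28.67·exp(−0.26·0.1632) = 28.67·0.9584 = 27.48 mg/L.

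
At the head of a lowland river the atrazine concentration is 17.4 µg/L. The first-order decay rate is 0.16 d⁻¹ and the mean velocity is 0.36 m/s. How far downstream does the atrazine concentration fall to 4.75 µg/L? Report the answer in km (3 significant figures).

From C = C₀·e^(−kt), t = ln(C₀/C)/k = ln(17.4/4.75)/0.16 = 1.298/0.16 = 8.115 d.
Distance = v·t = 0.36 m/s × 7.011e+05 s = 2.524e+05 m = 252.4 km.

252 km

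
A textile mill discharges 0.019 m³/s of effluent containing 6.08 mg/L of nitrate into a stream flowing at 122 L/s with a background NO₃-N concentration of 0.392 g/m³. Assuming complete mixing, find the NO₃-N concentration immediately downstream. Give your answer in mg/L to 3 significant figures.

1.16 mg/L

122 L/s = 0.122 m³/s.
Conservation of mass across the mixing zone: C = (0.019·6.08 + 0.122·0.392) / (0.019 + 0.122) = 0.1633/0.141 = 1.158 mg/L.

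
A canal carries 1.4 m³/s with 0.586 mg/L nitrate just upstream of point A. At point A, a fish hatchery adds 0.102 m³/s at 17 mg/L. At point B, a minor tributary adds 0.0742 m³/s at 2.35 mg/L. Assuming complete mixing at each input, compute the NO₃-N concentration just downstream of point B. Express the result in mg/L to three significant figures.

1.73 mg/L

After input A: C = (1.4·0.586 + 0.102·17) / 1.502 = 1.701 mg/L.
After input B: C = (1.502·1.701 + 0.0742·2.35) / 1.576 = 1.731 mg/L.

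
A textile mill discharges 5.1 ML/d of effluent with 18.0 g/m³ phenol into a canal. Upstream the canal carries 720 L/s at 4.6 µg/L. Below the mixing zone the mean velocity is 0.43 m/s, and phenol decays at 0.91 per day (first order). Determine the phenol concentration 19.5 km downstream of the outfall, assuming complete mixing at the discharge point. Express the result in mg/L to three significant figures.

0.849 mg/L

5.1 ML/d = 0.05903 m³/s.
720 L/s = 0.72 m³/s.
4.6 µg/L = 0.0046 mg/L.
After complete mixing, C₀ = (0.05903·18 + 0.72·0.0046) / 0.779 = 1.368 mg/L.
Travel time t = 1.95e+04 m / 0.43 m/s = 4.535e+04 s = 0.5249 d.
C = 1.368·exp(−0.91·0.5249) = 1.368·0.6203 = 0.8486 mg/L.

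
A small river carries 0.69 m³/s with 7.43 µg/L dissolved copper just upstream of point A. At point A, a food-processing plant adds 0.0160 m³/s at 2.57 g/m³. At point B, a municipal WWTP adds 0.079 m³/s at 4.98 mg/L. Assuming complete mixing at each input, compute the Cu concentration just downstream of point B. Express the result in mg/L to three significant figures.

0.560 mg/L

7.43 µg/L = 0.00743 mg/L.
After input A: C = (0.69·0.00743 + 0.016·2.57) / 0.706 = 0.06551 mg/L.
After input B: C = (0.706·0.06551 + 0.079·4.98) / 0.785 = 0.5601 mg/L.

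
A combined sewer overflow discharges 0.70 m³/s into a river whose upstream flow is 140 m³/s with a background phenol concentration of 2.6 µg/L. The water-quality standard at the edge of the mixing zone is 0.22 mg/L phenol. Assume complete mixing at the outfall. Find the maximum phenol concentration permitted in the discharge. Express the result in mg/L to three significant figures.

2.6 µg/L = 0.0026 mg/L.
Mass balance: 0.22·140.7 = 0.7·Cₑ + 140·0.0026.
Cₑ = (30.95 − 0.364) / 0.7 = 43.7 mg/L.

43.7 mg/L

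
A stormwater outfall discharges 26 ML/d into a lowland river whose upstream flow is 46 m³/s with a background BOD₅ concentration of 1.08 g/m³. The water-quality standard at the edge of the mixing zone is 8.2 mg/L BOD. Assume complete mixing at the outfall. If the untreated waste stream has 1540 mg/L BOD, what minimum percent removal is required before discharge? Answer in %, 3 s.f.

28.8 %

26 ML/d = 0.3009 m³/s.
Mass balance: 8.2·46.3 = 0.3009·Cₑ + 46·1.08.
Cₑ = (379.7 − 49.68) / 0.3009 = 1097 mg/L.
Required removal = 1 − 1097/1540 = 28.79 %.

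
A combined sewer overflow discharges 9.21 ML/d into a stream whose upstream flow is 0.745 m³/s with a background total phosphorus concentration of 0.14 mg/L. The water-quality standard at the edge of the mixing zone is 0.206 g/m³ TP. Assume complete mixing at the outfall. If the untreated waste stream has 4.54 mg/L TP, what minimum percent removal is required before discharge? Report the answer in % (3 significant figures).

85.3 %

9.21 ML/d = 0.1066 m³/s.
Mass balance: 0.206·0.8516 = 0.1066·Cₑ + 0.745·0.14.
Cₑ = (0.1754 − 0.1043) / 0.1066 = 0.6673 mg/L.
Required removal = 1 − 0.6673/4.54 = 85.3 %.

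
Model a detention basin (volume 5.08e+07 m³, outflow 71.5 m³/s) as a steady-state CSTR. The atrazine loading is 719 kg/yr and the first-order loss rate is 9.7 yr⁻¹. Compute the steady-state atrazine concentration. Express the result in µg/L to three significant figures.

0.262 µg/L

Outflow Q = 71.5 m³/s × 3.156e+07 s/yr = 2.256e+09 m³/yr.
Steady-state CSTR mass balance: W = Q·C + k·V·C, so C = W/(Q + kV).
Q + kV = 2.256e+09 + 9.7·5.08e+07 = 2.749e+09 m³/yr.
C = 719/2.749e+09 = 2.615e-07 kg/m³ = 0.0002615 mg/L = 0.2615 µg/L.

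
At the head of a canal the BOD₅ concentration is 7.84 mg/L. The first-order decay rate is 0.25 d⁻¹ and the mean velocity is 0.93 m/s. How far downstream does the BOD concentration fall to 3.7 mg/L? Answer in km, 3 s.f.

241 km

From C = C₀·e^(−kt), t = ln(C₀/C)/k = ln(7.84/3.7)/0.25 = 0.7509/0.25 = 3.004 d.
Distance = v·t = 0.93 m/s × 2.595e+05 s = 2.413e+05 m = 241.3 km.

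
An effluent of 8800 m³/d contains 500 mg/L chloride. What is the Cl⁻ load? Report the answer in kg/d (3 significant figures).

8800 m³/d = 0.1019 m³/s.
Mass flux = Q·C = 0.1019 m³/s × 500 g/m³ = 50.93 g/s.
= 50.93 g/s × 86.4 = 4400 kg/d.

4400 kg/d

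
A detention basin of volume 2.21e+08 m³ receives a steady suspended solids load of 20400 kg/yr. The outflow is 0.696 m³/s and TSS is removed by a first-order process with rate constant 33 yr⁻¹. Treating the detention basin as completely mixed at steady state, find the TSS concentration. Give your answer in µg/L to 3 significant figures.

2.79 µg/L

Outflow Q = 0.696 m³/s × 3.156e+07 s/yr = 2.196e+07 m³/yr.
Steady-state CSTR mass balance: W = Q·C + k·V·C, so C = W/(Q + kV).
Q + kV = 2.196e+07 + 33·2.21e+08 = 7.315e+09 m³/yr.
C = 20400/7.315e+09 = 2.789e-06 kg/m³ = 0.002789 mg/L = 2.789 µg/L.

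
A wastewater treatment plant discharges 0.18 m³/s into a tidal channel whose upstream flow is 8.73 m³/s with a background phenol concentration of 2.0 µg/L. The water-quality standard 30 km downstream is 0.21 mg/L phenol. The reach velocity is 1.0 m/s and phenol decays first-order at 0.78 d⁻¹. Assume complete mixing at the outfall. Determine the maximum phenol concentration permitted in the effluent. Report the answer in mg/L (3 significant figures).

13.5 mg/L

2.0 µg/L = 0.002 mg/L.
Travel time to the compliance point: t = 3e+04/1.0 = 3e+04 s = 0.3472 d; decay factor exp(−0.78·0.3472) = 0.7627.
So the concentration just after mixing may be at most 0.21/0.7627 = 0.2753 mg/L.
Mass balance: 0.2753·8.91 = 0.18·Cₑ + 8.73·0.002.
Cₑ = (2.453 − 0.01746) / 0.18 = 13.53 mg/L.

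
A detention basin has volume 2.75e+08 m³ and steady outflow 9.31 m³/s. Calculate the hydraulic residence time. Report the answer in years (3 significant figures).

0.936 yr

Q = 9.31 m³/s × 3.156e+07 s/yr = 2.938e+08 m³/yr.
Hydraulic residence time τ = V/Q = 2.75e+08/2.938e+08 = 0.936 yr.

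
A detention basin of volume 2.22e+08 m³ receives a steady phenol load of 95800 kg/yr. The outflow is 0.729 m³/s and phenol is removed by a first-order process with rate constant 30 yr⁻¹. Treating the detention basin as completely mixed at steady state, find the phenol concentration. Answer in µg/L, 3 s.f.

14.3 µg/L

Outflow Q = 0.729 m³/s × 3.156e+07 s/yr = 2.301e+07 m³/yr.
Steady-state CSTR mass balance: W = Q·C + k·V·C, so C = W/(Q + kV).
Q + kV = 2.301e+07 + 30·2.22e+08 = 6.683e+09 m³/yr.
C = 95800/6.683e+09 = 1.433e-05 kg/m³ = 0.01433 mg/L = 14.33 µg/L.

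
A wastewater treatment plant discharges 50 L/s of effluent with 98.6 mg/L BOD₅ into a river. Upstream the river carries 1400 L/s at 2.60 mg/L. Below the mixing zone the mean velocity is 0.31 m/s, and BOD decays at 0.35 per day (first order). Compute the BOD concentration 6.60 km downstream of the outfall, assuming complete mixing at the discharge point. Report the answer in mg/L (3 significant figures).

5.42 mg/L

50 L/s = 0.05 m³/s.
1400 L/s = 1.4 m³/s.
After complete mixing, C₀ = (0.05·98.6 + 1.4·2.6) / 1.45 = 5.91 mg/L.
Travel time t = 6600 m / 0.31 m/s = 2.129e+04 s = 0.2464 d.
C = 5.91·exp(−0.35·0.2464) = 5.91·0.9174 = 5.422 mg/L.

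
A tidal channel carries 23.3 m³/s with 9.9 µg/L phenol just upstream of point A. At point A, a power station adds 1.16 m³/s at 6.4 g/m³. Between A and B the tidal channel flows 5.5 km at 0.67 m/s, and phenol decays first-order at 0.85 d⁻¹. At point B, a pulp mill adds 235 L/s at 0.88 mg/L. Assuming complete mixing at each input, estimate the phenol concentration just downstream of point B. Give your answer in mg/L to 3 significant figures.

0.294 mg/L

9.9 µg/L = 0.0099 mg/L.
After input A: C = (23.3·0.0099 + 1.16·6.4) / 24.46 = 0.3129 mg/L.
Over the 5.5 km reach to input B (t = 8209 s = 0.09501 d), decay gives C = 0.3129·exp(−0.85·0.09501) = 0.2887 mg/L.
235 L/s = 0.235 m³/s.
After input B: C = (24.46·0.2887 + 0.235·0.88) / 24.7 = 0.2943 mg/L.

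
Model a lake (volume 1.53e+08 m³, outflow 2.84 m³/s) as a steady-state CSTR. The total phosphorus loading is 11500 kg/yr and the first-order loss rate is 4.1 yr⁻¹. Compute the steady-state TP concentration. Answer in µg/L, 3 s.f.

Outflow Q = 2.84 m³/s × 3.156e+07 s/yr = 8.962e+07 m³/yr.
Steady-state CSTR mass balance: W = Q·C + k·V·C, so C = W/(Q + kV).
Q + kV = 8.962e+07 + 4.1·1.53e+08 = 7.169e+08 m³/yr.
C = 11500/7.169e+08 = 1.604e-05 kg/m³ = 0.01604 mg/L = 16.04 µg/L.

16.0 µg/L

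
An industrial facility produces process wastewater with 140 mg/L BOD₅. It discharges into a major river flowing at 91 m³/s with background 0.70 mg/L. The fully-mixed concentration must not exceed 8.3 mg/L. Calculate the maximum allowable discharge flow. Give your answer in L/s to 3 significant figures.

Mass balance at complete mixing: C_std·(Q_w + Q_r) = Q_w·C_e + Q_r·C_b.
Rearranging, Q_w = Q_r·(C_std − C_b)/(C_e − C_std) = 91·(8.3 − 0.7) / (140 − 8.3) = 5.251 m³/s.
= 5251 L/s.

5250 L/s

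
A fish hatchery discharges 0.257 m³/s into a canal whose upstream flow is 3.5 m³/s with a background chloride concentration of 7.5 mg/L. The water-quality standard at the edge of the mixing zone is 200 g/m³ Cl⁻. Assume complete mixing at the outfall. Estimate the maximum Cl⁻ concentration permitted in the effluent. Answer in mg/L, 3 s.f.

Mass balance: 200·3.757 = 0.257·Cₑ + 3.5·7.5.
Cₑ = (751.4 − 26.25) / 0.257 = 2822 mg/L.

2820 mg/L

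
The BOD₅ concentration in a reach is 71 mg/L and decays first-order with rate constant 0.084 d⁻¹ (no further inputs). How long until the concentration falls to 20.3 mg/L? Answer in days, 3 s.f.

14.9 d

t = ln(C₀/C)/k = ln(71/20.3)/0.084 = 1.252/0.084 = 14.91 d.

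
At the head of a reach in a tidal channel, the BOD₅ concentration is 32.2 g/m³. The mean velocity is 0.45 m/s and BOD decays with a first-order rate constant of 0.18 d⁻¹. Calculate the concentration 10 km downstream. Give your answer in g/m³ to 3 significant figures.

30.7 g/m³

Travel time t = 10 km / 0.45 m/s = 1e+04/0.45 = 2.222e+04 s = 0.2572 d.
First-order decay: C = 32.2·exp(−0.18·0.2572) = 32.2·0.9548 = 30.74 g/m³.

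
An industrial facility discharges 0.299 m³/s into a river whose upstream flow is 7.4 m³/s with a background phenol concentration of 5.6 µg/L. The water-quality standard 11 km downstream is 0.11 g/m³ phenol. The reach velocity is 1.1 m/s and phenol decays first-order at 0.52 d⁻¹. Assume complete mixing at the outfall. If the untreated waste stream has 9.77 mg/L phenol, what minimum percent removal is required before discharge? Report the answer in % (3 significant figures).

70.6 %

5.6 µg/L = 0.0056 mg/L.
Travel time to the compliance point: t = 1.1e+04/1.1 = 1e+04 s = 0.1157 d; decay factor exp(−0.52·0.1157) = 0.9416.
So the concentration just after mixing may be at most 0.11/0.9416 = 0.1168 mg/L.
Mass balance: 0.1168·7.699 = 0.299·Cₑ + 7.4·0.0056.
Cₑ = (0.8994 − 0.04144) / 0.299 = 2.87 mg/L.
Required removal = 1 − 2.87/9.77 = 70.63 %.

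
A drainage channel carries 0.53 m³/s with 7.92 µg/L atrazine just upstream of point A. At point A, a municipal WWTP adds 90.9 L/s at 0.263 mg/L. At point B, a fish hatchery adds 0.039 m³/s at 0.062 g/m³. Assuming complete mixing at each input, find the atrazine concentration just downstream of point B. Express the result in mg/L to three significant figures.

7.92 µg/L = 0.00792 mg/L.
90.9 L/s = 0.0909 m³/s.
After input A: C = (0.53·0.00792 + 0.0909·0.263) / 0.6209 = 0.04526 mg/L.
After input B: C = (0.6209·0.04526 + 0.039·0.062) / 0.6599 = 0.04625 mg/L.

0.0463 mg/L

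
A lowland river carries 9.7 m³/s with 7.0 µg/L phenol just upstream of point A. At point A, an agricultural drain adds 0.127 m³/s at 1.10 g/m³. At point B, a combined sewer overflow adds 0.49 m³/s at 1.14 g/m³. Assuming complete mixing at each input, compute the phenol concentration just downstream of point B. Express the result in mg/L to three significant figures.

7.0 µg/L = 0.007 mg/L.
After input A: C = (9.7·0.007 + 0.127·1.1) / 9.827 = 0.02113 mg/L.
After input B: C = (9.827·0.02113 + 0.49·1.14) / 10.32 = 0.07427 mg/L.

0.0743 mg/L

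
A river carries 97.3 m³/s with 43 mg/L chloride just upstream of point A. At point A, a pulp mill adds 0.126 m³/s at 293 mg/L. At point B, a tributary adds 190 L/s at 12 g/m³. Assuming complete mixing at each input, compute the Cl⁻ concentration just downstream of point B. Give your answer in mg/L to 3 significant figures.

After input A: C = (97.3·43 + 0.126·293) / 97.43 = 43.32 mg/L.
190 L/s = 0.19 m³/s.
After input B: C = (97.43·43.32 + 0.19·12) / 97.62 = 43.26 mg/L.

43.3 mg/L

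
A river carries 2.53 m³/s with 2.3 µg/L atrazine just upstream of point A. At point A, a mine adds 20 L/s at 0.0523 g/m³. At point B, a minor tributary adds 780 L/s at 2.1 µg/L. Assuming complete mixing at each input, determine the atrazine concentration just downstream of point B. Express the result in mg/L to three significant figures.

2.3 µg/L = 0.0023 mg/L.
20 L/s = 0.02 m³/s.
After input A: C = (2.53·0.0023 + 0.02·0.0523) / 2.55 = 0.002692 mg/L.
780 L/s = 0.78 m³/s.
2.1 µg/L = 0.0021 mg/L.
After input B: C = (2.55·0.002692 + 0.78·0.0021) / 3.33 = 0.002553 mg/L.

0.00255 mg/L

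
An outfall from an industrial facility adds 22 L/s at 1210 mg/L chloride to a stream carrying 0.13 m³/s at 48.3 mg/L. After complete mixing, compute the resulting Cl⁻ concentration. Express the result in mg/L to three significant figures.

22 L/s = 0.022 m³/s.
By mass balance at complete mixing, C = (0.022·1210 + 0.13·48.3) / (0.022 + 0.13) = 32.9/0.152 = 216.4 mg/L.

216 mg/L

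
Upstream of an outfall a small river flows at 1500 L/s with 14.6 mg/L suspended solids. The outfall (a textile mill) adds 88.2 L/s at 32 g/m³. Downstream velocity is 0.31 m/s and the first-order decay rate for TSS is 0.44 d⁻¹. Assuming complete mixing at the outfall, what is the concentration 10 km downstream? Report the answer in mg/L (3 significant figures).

13.2 mg/L

88.2 L/s = 0.0882 m³/s.
1500 L/s = 1.5 m³/s.
After complete mixing, C₀ = (0.0882·32 + 1.5·14.6) / 1.588 = 15.57 mg/L.
Travel time t = 1e+04 m / 0.31 m/s = 3.226e+04 s = 0.3734 d.
C = 15.57·exp(−0.44·0.3734) = 15.57·0.8485 = 13.21 mg/L.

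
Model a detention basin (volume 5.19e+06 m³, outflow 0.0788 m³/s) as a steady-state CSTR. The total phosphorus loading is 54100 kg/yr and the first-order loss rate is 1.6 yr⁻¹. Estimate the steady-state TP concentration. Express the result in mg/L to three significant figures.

5.01 mg/L

Outflow Q = 0.0788 m³/s × 3.156e+07 s/yr = 2.487e+06 m³/yr.
Steady-state CSTR mass balance: W = Q·C + k·V·C, so C = W/(Q + kV).
Q + kV = 2.487e+06 + 1.6·5.19e+06 = 1.079e+07 m³/yr.
C = 54100/1.079e+07 = 0.005014 kg/m³ = 5.014 mg/L.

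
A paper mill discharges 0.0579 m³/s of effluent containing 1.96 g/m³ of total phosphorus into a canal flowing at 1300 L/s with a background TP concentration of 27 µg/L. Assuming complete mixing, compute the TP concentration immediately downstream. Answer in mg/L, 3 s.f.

1300 L/s = 1.3 m³/s.
27 µg/L = 0.027 mg/L.
Conservation of mass across the mixing zone: C = (0.0579·1.96 + 1.3·0.027) / (0.0579 + 1.3) = 0.1486/1.358 = 0.1094 mg/L.

0.109 mg/L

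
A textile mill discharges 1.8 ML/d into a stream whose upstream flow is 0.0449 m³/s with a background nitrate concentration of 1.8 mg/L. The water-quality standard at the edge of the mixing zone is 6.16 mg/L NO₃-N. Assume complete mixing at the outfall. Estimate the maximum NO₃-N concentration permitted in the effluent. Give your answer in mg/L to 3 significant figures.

15.6 mg/L

1.8 ML/d = 0.02083 m³/s.
Mass balance: 6.16·0.06573 = 0.02083·Cₑ + 0.0449·1.8.
Cₑ = (0.4049 − 0.08082) / 0.02083 = 15.56 mg/L.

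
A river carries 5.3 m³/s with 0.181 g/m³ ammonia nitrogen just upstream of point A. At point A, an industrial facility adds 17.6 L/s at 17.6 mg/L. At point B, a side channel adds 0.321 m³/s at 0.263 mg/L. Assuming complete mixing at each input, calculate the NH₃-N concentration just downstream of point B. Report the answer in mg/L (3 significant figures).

0.240 mg/L

17.6 L/s = 0.0176 m³/s.
After input A: C = (5.3·0.181 + 0.0176·17.6) / 5.318 = 0.2387 mg/L.
After input B: C = (5.318·0.2387 + 0.321·0.263) / 5.639 = 0.24 mg/L.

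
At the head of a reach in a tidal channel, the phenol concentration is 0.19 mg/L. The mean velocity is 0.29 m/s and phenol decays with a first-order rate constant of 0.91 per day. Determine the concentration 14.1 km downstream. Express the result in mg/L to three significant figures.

0.114 mg/L

Travel time t = 14.1 km / 0.29 m/s = 1.41e+04/0.29 = 4.862e+04 s = 0.5627 d.
First-order decay: C = 0.19·exp(−0.91·0.5627) = 0.19·0.5992 = 0.1139 mg/L.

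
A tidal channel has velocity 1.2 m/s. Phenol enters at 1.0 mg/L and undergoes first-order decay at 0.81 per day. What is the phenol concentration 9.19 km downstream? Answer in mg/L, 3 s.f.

Travel time t = 9.19 km / 1.2 m/s = 9190/1.2 = 7658 s = 0.08864 d.
First-order decay: C = 1.0·exp(−0.81·0.08864) = 1.0·0.9307 = 0.9307 mg/L.

0.931 mg/L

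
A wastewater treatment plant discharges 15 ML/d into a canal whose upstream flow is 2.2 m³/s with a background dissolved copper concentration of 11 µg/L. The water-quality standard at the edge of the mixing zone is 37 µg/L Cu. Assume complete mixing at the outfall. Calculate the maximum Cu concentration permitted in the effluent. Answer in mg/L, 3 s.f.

15 ML/d = 0.1736 m³/s.
11 µg/L = 0.011 mg/L.
37 µg/L = 0.037 mg/L.
Mass balance: 0.037·2.374 = 0.1736·Cₑ + 2.2·0.011.
Cₑ = (0.08782 − 0.0242) / 0.1736 = 0.3665 mg/L.

0.366 mg/L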